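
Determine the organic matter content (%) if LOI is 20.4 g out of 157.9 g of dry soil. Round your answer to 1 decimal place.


Step 1: OM% = 100 * LOI / sample mass
Step 2: OM = 100 * 20.4 / 157.9
Step 3: OM = 12.9%

12.9


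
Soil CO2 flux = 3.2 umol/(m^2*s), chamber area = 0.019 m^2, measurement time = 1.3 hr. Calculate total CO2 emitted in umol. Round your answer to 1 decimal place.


Step 1: Convert time to seconds: 1.3 hr * 3600 = 4680.0 s
Step 2: Total = flux * area * time_s
Step 3: Total = 3.2 * 0.019 * 4680.0
Step 4: Total = 284.5 umol

284.5


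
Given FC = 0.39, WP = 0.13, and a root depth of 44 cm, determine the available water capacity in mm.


Step 1: Available water = (FC - WP) * depth * 10
Step 2: AW = (0.39 - 0.13) * 44 * 10
Step 3: AW = 0.26 * 44 * 10
Step 4: AW = 114.4 mm

114.4


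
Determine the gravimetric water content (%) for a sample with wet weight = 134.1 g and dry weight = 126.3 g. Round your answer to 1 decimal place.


Step 1: Water mass = wet - dry = 134.1 - 126.3 = 7.8 g
Step 2: w = 100 * water mass / dry mass
Step 3: w = 100 * 7.8 / 126.3 = 6.2%

6.2


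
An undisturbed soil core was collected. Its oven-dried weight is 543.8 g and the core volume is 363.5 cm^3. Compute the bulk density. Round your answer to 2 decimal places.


Step 1: Identify the formula: BD = dry mass / volume
Step 2: Substitute values: BD = 543.8 / 363.5
Step 3: BD = 1.5 g/cm^3

1.5


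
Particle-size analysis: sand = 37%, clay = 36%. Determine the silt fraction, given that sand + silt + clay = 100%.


Step 1: sand + silt + clay = 100%
Step 2: silt = 100 - sand - clay
Step 3: silt = 100 - 37 - 36
Step 4: silt = 27%

27


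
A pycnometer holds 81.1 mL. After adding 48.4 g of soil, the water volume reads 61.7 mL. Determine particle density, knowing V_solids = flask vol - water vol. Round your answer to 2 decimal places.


Step 1: Volume of solids = flask volume - water volume with soil
Step 2: V_solids = 81.1 - 61.7 = 19.4 mL
Step 3: Particle density = mass / V_solids = 48.4 / 19.4 = 2.49 g/cm^3

2.49


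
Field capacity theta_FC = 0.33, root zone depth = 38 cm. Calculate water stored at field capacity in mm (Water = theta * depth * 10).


Step 1: Water (mm) = theta_FC * depth (cm) * 10
Step 2: Water = 0.33 * 38 * 10
Step 3: Water = 125.4 mm

125.4


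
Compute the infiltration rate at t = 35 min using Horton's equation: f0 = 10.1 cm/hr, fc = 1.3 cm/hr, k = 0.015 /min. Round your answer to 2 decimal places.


Step 1: f = fc + (f0 - fc) * exp(-k * t)
Step 2: exp(-0.015 * 35) = 0.591555
Step 3: f = 1.3 + (10.1 - 1.3) * 0.591555
Step 4: f = 1.3 + 8.8 * 0.591555
Step 5: f = 6.51 cm/hr

6.51


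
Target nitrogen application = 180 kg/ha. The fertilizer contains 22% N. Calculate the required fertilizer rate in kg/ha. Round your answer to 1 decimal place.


Step 1: Fertilizer rate = target N / (N content / 100)
Step 2: Rate = 180 / (22 / 100)
Step 3: Rate = 180 / 0.22
Step 4: Rate = 818.2 kg/ha

818.2


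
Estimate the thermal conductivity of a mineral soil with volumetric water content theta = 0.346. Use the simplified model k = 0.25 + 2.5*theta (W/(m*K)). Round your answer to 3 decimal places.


Step 1: k = 0.25 + 2.5 * theta
Step 2: k = 0.25 + 2.5 * 0.346
Step 3: k = 0.25 + 0.865
Step 4: k = 1.115 W/(m*K)

1.115


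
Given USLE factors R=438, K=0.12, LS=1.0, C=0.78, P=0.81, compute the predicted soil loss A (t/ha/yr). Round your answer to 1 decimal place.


Step 1: A = R * K * LS * C * P
Step 2: R * K = 438 * 0.12 = 52.56
Step 3: (R*K) * LS = 52.56 * 1.0 = 52.56
Step 4: * C * P = 52.56 * 0.78 * 0.81 = 33.2
Step 5: A = 33.2 t/(ha*yr)

33.2


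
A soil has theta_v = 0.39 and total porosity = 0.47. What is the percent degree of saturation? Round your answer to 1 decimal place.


Step 1: S = 100 * theta_v / n
Step 2: S = 100 * 0.39 / 0.47
Step 3: S = 83.0%

83.0


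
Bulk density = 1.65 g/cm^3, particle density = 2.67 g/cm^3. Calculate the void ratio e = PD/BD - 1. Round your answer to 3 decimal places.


Step 1: e = PD / BD - 1
Step 2: e = 2.67 / 1.65 - 1
Step 3: e = 1.61818 - 1
Step 4: e = 0.618

0.618


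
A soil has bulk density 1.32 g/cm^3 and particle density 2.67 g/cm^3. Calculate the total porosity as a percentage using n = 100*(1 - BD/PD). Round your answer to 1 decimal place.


Step 1: Formula: n = 100 * (1 - BD / PD)
Step 2: n = 100 * (1 - 1.32 / 2.67)
Step 3: n = 100 * (1 - 0.49438)
Step 4: n = 50.6%

50.6


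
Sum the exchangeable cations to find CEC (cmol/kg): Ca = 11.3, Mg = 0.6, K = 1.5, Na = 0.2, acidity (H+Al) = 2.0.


Step 1: CEC = Ca + Mg + K + Na + (H+Al)
Step 2: CEC = 11.3 + 0.6 + 1.5 + 0.2 + 2.0
Step 3: CEC = 15.6 cmol/kg

15.6


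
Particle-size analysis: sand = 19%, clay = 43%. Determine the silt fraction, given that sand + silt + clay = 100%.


Step 1: sand + silt + clay = 100%
Step 2: silt = 100 - sand - clay
Step 3: silt = 100 - 19 - 43
Step 4: silt = 38%

38


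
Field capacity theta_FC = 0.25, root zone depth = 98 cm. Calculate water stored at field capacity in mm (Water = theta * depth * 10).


Step 1: Water (mm) = theta_FC * depth (cm) * 10
Step 2: Water = 0.25 * 98 * 10
Step 3: Water = 245.0 mm

245.0


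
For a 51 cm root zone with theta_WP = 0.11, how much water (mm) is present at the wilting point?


Step 1: Water (mm) = theta_WP * depth * 10
Step 2: Water = 0.11 * 51 * 10
Step 3: Water = 56.1 mm

56.1


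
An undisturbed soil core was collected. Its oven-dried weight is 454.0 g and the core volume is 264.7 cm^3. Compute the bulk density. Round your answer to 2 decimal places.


Step 1: Identify the formula: BD = dry mass / volume
Step 2: Substitute values: BD = 454.0 / 264.7
Step 3: BD = 1.72 g/cm^3

1.72


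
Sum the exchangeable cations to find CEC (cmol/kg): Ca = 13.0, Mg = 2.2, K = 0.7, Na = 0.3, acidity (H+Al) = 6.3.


Step 1: CEC = Ca + Mg + K + Na + (H+Al)
Step 2: CEC = 13.0 + 2.2 + 0.7 + 0.3 + 6.3
Step 3: CEC = 22.5 cmol/kg

22.5


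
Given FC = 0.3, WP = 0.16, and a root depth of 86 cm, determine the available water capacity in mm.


Step 1: Available water = (FC - WP) * depth * 10
Step 2: AW = (0.3 - 0.16) * 86 * 10
Step 3: AW = 0.14 * 86 * 10
Step 4: AW = 120.4 mm

120.4


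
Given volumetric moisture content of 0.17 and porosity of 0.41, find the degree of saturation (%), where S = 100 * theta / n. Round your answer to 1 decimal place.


Step 1: S = 100 * theta_v / n
Step 2: S = 100 * 0.17 / 0.41
Step 3: S = 41.5%

41.5


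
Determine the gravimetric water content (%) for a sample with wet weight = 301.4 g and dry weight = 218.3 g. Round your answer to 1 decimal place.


Step 1: Water mass = wet - dry = 301.4 - 218.3 = 83.1 g
Step 2: w = 100 * water mass / dry mass
Step 3: w = 100 * 83.1 / 218.3 = 38.1%

38.1


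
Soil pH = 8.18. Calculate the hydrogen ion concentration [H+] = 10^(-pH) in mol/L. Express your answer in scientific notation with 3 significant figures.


Step 1: [H+] = 10^(-pH)
Step 2: [H+] = 10^(-8.18)
Step 3: [H+] = 6.61e-09 mol/L

6.61e-09


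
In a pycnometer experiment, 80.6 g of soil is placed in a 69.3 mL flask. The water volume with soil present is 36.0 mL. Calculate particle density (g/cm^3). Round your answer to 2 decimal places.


Step 1: Volume of solids = flask volume - water volume with soil
Step 2: V_solids = 69.3 - 36.0 = 33.3 mL
Step 3: Particle density = mass / V_solids = 80.6 / 33.3 = 2.42 g/cm^3

2.42


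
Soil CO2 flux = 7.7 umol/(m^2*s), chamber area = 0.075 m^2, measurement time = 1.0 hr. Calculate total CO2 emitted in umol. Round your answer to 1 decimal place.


Step 1: Convert time to seconds: 1.0 hr * 3600 = 3600.0 s
Step 2: Total = flux * area * time_s
Step 3: Total = 7.7 * 0.075 * 3600.0
Step 4: Total = 2079.0 umol

2079.0


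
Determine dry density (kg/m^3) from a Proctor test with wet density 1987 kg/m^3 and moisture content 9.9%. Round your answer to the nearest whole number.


Step 1: Dry density = wet density / (1 + w/100)
Step 2: Dry density = 1987 / (1 + 9.9/100)
Step 3: Dry density = 1987 / 1.099
Step 4: Dry density = 1808 kg/m^3

1808


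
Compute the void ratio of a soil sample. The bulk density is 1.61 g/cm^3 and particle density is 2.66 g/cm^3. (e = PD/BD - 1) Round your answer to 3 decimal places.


Step 1: e = PD / BD - 1
Step 2: e = 2.66 / 1.61 - 1
Step 3: e = 1.65217 - 1
Step 4: e = 0.652

0.652


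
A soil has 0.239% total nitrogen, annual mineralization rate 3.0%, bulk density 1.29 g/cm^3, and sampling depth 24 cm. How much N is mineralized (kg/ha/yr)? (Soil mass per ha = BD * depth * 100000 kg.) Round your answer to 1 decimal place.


Step 1: Soil mass per ha = BD * depth * 100000 = 1.29 * 24 * 100000 = 3096000 kg
Step 2: Total N pool = soil mass * N%/100 = 3096000 * 0.239/100 = 7399.44 kg/ha
Step 3: N mineralized = N pool * rate%/100 = 7399.44 * 3.0/100 = 222.0 kg/ha/yr

222.0


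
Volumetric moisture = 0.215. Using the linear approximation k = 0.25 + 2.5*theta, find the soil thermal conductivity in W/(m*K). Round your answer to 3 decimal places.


Step 1: k = 0.25 + 2.5 * theta
Step 2: k = 0.25 + 2.5 * 0.215
Step 3: k = 0.25 + 0.538
Step 4: k = 0.788 W/(m*K)

0.788


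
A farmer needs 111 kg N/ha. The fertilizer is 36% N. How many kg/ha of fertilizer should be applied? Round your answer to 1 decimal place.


Step 1: Fertilizer rate = target N / (N content / 100)
Step 2: Rate = 111 / (36 / 100)
Step 3: Rate = 111 / 0.36
Step 4: Rate = 308.3 kg/ha

308.3


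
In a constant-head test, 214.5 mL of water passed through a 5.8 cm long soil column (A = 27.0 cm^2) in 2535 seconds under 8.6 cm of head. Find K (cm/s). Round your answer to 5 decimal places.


Step 1: K = Q * L / (A * t * h)
Step 2: Numerator = 214.5 * 5.8 = 1244.1
Step 3: Denominator = 27.0 * 2535 * 8.6 = 588627.0
Step 4: K = 1244.1 / 588627.0 = 0.00211 cm/s

0.00211


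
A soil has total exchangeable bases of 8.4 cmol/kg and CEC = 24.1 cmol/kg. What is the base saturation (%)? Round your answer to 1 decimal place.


Step 1: BS = 100 * (sum of bases) / CEC
Step 2: BS = 100 * 8.4 / 24.1
Step 3: BS = 34.9%

34.9


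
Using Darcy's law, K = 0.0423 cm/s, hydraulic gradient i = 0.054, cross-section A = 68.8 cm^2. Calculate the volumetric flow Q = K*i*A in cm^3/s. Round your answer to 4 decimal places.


Step 1: Apply Darcy's law: Q = K * i * A
Step 2: Q = 0.0423 * 0.054 * 68.8
Step 3: Q = 0.1572 cm^3/s

0.1572


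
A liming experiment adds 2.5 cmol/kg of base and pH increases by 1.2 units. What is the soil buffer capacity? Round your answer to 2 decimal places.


Step 1: BC = change in base / change in pH
Step 2: BC = 2.5 / 1.2
Step 3: BC = 2.08 cmol/(kg*pH unit)

2.08


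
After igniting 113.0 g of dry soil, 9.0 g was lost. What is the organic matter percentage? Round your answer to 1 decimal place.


Step 1: OM% = 100 * LOI / sample mass
Step 2: OM = 100 * 9.0 / 113.0
Step 3: OM = 8.0%

8.0


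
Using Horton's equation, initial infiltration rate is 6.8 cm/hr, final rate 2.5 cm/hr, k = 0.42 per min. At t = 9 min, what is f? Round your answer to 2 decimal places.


Step 1: f = fc + (f0 - fc) * exp(-k * t)
Step 2: exp(-0.42 * 9) = 0.022823
Step 3: f = 2.5 + (6.8 - 2.5) * 0.022823
Step 4: f = 2.5 + 4.3 * 0.022823
Step 5: f = 2.6 cm/hr

2.6


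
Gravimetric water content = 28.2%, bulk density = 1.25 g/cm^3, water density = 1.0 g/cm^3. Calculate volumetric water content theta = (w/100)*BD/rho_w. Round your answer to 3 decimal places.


Step 1: theta = (w / 100) * BD / rho_w
Step 2: theta = (28.2 / 100) * 1.25 / 1.0
Step 3: theta = 0.282 * 1.25
Step 4: theta = 0.353

0.353


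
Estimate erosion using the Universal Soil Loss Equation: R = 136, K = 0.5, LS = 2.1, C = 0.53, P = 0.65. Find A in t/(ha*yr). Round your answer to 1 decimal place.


Step 1: A = R * K * LS * C * P
Step 2: R * K = 136 * 0.5 = 68.0
Step 3: (R*K) * LS = 68.0 * 2.1 = 142.8
Step 4: * C * P = 142.8 * 0.53 * 0.65 = 49.2
Step 5: A = 49.2 t/(ha*yr)

49.2


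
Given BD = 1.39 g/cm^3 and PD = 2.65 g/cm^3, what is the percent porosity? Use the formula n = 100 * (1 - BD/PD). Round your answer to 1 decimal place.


Step 1: Formula: n = 100 * (1 - BD / PD)
Step 2: n = 100 * (1 - 1.39 / 2.65)
Step 3: n = 100 * (1 - 0.52453)
Step 4: n = 47.5%

47.5


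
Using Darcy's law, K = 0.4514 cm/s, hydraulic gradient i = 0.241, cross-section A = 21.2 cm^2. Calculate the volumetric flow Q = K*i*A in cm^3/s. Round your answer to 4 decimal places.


Step 1: Apply Darcy's law: Q = K * i * A
Step 2: Q = 0.4514 * 0.241 * 21.2
Step 3: Q = 2.3063 cm^3/s

2.3063


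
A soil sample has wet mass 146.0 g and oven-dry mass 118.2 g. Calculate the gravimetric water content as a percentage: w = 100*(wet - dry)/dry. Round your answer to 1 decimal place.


Step 1: Water mass = wet - dry = 146.0 - 118.2 = 27.8 g
Step 2: w = 100 * water mass / dry mass
Step 3: w = 100 * 27.8 / 118.2 = 23.5%

23.5


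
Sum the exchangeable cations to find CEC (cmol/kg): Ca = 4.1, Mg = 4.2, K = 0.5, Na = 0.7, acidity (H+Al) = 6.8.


Step 1: CEC = Ca + Mg + K + Na + (H+Al)
Step 2: CEC = 4.1 + 4.2 + 0.5 + 0.7 + 6.8
Step 3: CEC = 16.3 cmol/kg

16.3


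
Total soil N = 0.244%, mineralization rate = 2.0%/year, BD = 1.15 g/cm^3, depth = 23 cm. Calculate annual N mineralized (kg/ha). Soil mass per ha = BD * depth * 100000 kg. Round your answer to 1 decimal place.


Step 1: Soil mass per ha = BD * depth * 100000 = 1.15 * 23 * 100000 = 2645000 kg
Step 2: Total N pool = soil mass * N%/100 = 2645000 * 0.244/100 = 6453.8 kg/ha
Step 3: N mineralized = N pool * rate%/100 = 6453.8 * 2.0/100 = 129.1 kg/ha/yr

129.1


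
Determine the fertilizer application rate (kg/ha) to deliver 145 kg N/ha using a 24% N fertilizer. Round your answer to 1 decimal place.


Step 1: Fertilizer rate = target N / (N content / 100)
Step 2: Rate = 145 / (24 / 100)
Step 3: Rate = 145 / 0.24
Step 4: Rate = 604.2 kg/ha

604.2


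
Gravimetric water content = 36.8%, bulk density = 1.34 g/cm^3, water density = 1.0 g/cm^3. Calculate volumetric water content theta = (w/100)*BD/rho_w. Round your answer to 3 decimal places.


Step 1: theta = (w / 100) * BD / rho_w
Step 2: theta = (36.8 / 100) * 1.34 / 1.0
Step 3: theta = 0.368 * 1.34
Step 4: theta = 0.493

0.493


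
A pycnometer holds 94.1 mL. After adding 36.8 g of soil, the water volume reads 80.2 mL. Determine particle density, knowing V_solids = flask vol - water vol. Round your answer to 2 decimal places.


Step 1: Volume of solids = flask volume - water volume with soil
Step 2: V_solids = 94.1 - 80.2 = 13.9 mL
Step 3: Particle density = mass / V_solids = 36.8 / 13.9 = 2.65 g/cm^3

2.65


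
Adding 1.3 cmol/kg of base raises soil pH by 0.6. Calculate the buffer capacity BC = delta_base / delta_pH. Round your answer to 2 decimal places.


Step 1: BC = change in base / change in pH
Step 2: BC = 1.3 / 0.6
Step 3: BC = 2.17 cmol/(kg*pH unit)

2.17


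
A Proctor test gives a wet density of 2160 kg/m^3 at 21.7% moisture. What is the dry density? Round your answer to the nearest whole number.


Step 1: Dry density = wet density / (1 + w/100)
Step 2: Dry density = 2160 / (1 + 21.7/100)
Step 3: Dry density = 2160 / 1.217
Step 4: Dry density = 1775 kg/m^3

1775


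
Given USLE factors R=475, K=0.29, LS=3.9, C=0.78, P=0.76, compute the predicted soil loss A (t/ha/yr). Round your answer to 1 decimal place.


Step 1: A = R * K * LS * C * P
Step 2: R * K = 475 * 0.29 = 137.75
Step 3: (R*K) * LS = 137.75 * 3.9 = 537.225
Step 4: * C * P = 537.225 * 0.78 * 0.76 = 318.5
Step 5: A = 318.5 t/(ha*yr)

318.5


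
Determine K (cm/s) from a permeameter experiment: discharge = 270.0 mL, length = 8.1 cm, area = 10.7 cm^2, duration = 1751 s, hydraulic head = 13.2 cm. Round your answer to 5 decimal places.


Step 1: K = Q * L / (A * t * h)
Step 2: Numerator = 270.0 * 8.1 = 2187.0
Step 3: Denominator = 10.7 * 1751 * 13.2 = 247311.24
Step 4: K = 2187.0 / 247311.24 = 0.00884 cm/s

0.00884


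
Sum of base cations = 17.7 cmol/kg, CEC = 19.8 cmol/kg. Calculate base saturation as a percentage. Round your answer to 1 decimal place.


Step 1: BS = 100 * (sum of bases) / CEC
Step 2: BS = 100 * 17.7 / 19.8
Step 3: BS = 89.4%

89.4


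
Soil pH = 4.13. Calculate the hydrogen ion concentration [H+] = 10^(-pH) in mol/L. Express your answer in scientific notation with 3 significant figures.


Step 1: [H+] = 10^(-pH)
Step 2: [H+] = 10^(-4.13)
Step 3: [H+] = 7.41e-05 mol/L

7.41e-05


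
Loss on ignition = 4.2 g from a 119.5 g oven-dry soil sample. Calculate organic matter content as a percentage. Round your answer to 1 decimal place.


Step 1: OM% = 100 * LOI / sample mass
Step 2: OM = 100 * 4.2 / 119.5
Step 3: OM = 3.5%

3.5


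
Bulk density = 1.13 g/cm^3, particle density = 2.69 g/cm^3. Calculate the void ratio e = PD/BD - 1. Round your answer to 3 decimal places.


Step 1: e = PD / BD - 1
Step 2: e = 2.69 / 1.13 - 1
Step 3: e = 2.38053 - 1
Step 4: e = 1.381

1.381


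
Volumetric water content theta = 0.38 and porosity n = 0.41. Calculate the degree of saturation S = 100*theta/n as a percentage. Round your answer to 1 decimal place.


Step 1: S = 100 * theta_v / n
Step 2: S = 100 * 0.38 / 0.41
Step 3: S = 92.7%

92.7


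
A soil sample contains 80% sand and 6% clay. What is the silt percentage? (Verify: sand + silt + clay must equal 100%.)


Step 1: sand + silt + clay = 100%
Step 2: silt = 100 - sand - clay
Step 3: silt = 100 - 80 - 6
Step 4: silt = 14%

14


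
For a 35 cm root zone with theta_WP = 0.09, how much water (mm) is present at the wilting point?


Step 1: Water (mm) = theta_WP * depth * 10
Step 2: Water = 0.09 * 35 * 10
Step 3: Water = 31.5 mm

31.5


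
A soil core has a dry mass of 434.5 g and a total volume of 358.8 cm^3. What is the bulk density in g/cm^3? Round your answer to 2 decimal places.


Step 1: Identify the formula: BD = dry mass / volume
Step 2: Substitute values: BD = 434.5 / 358.8
Step 3: BD = 1.21 g/cm^3

1.21


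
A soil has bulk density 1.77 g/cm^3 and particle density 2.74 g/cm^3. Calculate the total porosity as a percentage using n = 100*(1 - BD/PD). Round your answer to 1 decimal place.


Step 1: Formula: n = 100 * (1 - BD / PD)
Step 2: n = 100 * (1 - 1.77 / 2.74)
Step 3: n = 100 * (1 - 0.64599)
Step 4: n = 35.4%

35.4


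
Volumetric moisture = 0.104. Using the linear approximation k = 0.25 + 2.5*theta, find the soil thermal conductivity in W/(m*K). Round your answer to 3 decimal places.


Step 1: k = 0.25 + 2.5 * theta
Step 2: k = 0.25 + 2.5 * 0.104
Step 3: k = 0.25 + 0.26
Step 4: k = 0.51 W/(m*K)

0.51


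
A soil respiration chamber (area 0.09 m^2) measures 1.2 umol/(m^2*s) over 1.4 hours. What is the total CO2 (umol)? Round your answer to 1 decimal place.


Step 1: Convert time to seconds: 1.4 hr * 3600 = 5040.0 s
Step 2: Total = flux * area * time_s
Step 3: Total = 1.2 * 0.09 * 5040.0
Step 4: Total = 544.3 umol

544.3


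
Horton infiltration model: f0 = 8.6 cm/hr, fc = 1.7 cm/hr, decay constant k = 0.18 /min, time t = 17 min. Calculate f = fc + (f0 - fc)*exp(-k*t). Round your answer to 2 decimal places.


Step 1: f = fc + (f0 - fc) * exp(-k * t)
Step 2: exp(-0.18 * 17) = 0.046888
Step 3: f = 1.7 + (8.6 - 1.7) * 0.046888
Step 4: f = 1.7 + 6.9 * 0.046888
Step 5: f = 2.02 cm/hr

2.02


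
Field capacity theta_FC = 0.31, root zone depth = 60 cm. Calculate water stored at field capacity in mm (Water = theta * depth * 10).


Step 1: Water (mm) = theta_FC * depth (cm) * 10
Step 2: Water = 0.31 * 60 * 10
Step 3: Water = 186.0 mm

186.0


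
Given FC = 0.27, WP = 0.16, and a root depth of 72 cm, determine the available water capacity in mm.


Step 1: Available water = (FC - WP) * depth * 10
Step 2: AW = (0.27 - 0.16) * 72 * 10
Step 3: AW = 0.11 * 72 * 10
Step 4: AW = 79.2 mm

79.2


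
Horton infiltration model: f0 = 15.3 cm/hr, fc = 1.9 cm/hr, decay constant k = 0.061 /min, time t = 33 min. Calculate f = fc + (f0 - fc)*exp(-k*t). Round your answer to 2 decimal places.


Step 1: f = fc + (f0 - fc) * exp(-k * t)
Step 2: exp(-0.061 * 33) = 0.133587
Step 3: f = 1.9 + (15.3 - 1.9) * 0.133587
Step 4: f = 1.9 + 13.4 * 0.133587
Step 5: f = 3.69 cm/hr

3.69


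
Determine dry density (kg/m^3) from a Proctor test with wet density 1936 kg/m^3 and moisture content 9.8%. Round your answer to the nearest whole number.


Step 1: Dry density = wet density / (1 + w/100)
Step 2: Dry density = 1936 / (1 + 9.8/100)
Step 3: Dry density = 1936 / 1.098
Step 4: Dry density = 1763 kg/m^3

1763


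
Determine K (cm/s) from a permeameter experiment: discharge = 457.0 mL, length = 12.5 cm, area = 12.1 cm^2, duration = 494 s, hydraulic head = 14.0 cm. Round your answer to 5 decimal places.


Step 1: K = Q * L / (A * t * h)
Step 2: Numerator = 457.0 * 12.5 = 5712.5
Step 3: Denominator = 12.1 * 494 * 14.0 = 83683.6
Step 4: K = 5712.5 / 83683.6 = 0.06826 cm/s

0.06826


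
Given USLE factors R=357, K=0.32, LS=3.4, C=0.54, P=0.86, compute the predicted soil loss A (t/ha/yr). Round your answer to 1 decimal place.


Step 1: A = R * K * LS * C * P
Step 2: R * K = 357 * 0.32 = 114.24
Step 3: (R*K) * LS = 114.24 * 3.4 = 388.416
Step 4: * C * P = 388.416 * 0.54 * 0.86 = 180.4
Step 5: A = 180.4 t/(ha*yr)

180.4


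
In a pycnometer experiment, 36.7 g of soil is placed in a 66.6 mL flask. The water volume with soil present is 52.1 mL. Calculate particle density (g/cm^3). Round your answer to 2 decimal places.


Step 1: Volume of solids = flask volume - water volume with soil
Step 2: V_solids = 66.6 - 52.1 = 14.5 mL
Step 3: Particle density = mass / V_solids = 36.7 / 14.5 = 2.53 g/cm^3

2.53


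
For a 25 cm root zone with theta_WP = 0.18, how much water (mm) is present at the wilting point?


Step 1: Water (mm) = theta_WP * depth * 10
Step 2: Water = 0.18 * 25 * 10
Step 3: Water = 45.0 mm

45.0


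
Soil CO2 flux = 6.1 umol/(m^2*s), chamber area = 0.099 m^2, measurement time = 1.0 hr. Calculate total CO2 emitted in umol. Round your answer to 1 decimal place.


Step 1: Convert time to seconds: 1.0 hr * 3600 = 3600.0 s
Step 2: Total = flux * area * time_s
Step 3: Total = 6.1 * 0.099 * 3600.0
Step 4: Total = 2174.0 umol

2174.0


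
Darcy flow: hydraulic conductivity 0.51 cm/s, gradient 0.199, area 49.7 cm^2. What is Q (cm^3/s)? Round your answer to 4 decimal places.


Step 1: Apply Darcy's law: Q = K * i * A
Step 2: Q = 0.51 * 0.199 * 49.7
Step 3: Q = 5.0441 cm^3/s

5.0441


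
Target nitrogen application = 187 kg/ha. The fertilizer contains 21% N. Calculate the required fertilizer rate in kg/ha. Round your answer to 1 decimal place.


Step 1: Fertilizer rate = target N / (N content / 100)
Step 2: Rate = 187 / (21 / 100)
Step 3: Rate = 187 / 0.21
Step 4: Rate = 890.5 kg/ha

890.5


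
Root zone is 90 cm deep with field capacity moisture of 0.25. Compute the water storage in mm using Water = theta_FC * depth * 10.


Step 1: Water (mm) = theta_FC * depth (cm) * 10
Step 2: Water = 0.25 * 90 * 10
Step 3: Water = 225.0 mm

225.0


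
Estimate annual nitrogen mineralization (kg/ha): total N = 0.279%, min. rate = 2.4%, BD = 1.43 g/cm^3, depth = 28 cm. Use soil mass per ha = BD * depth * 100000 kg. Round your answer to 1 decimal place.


Step 1: Soil mass per ha = BD * depth * 100000 = 1.43 * 28 * 100000 = 4004000 kg
Step 2: Total N pool = soil mass * N%/100 = 4004000 * 0.279/100 = 11171.16 kg/ha
Step 3: N mineralized = N pool * rate%/100 = 11171.16 * 2.4/100 = 268.1 kg/ha/yr

268.1


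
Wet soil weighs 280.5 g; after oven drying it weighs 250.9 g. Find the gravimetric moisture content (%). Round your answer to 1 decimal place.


Step 1: Water mass = wet - dry = 280.5 - 250.9 = 29.6 g
Step 2: w = 100 * water mass / dry mass
Step 3: w = 100 * 29.6 / 250.9 = 11.8%

11.8


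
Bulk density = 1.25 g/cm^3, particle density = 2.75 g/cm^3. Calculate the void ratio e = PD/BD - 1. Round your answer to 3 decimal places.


Step 1: e = PD / BD - 1
Step 2: e = 2.75 / 1.25 - 1
Step 3: e = 2.2 - 1
Step 4: e = 1.2

1.2


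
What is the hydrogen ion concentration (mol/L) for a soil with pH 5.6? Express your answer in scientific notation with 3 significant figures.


Step 1: [H+] = 10^(-pH)
Step 2: [H+] = 10^(-5.6)
Step 3: [H+] = 2.51e-06 mol/L

2.51e-06


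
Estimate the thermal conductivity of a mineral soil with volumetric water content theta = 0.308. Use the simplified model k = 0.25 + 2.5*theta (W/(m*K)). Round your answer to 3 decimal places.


Step 1: k = 0.25 + 2.5 * theta
Step 2: k = 0.25 + 2.5 * 0.308
Step 3: k = 0.25 + 0.77
Step 4: k = 1.02 W/(m*K)

1.02


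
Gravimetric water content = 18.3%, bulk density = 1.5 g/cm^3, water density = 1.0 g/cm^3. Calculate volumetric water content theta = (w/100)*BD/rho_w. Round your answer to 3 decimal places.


Step 1: theta = (w / 100) * BD / rho_w
Step 2: theta = (18.3 / 100) * 1.5 / 1.0
Step 3: theta = 0.183 * 1.5
Step 4: theta = 0.275

0.275


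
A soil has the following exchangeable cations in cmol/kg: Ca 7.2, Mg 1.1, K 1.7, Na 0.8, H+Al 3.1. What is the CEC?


Step 1: CEC = Ca + Mg + K + Na + (H+Al)
Step 2: CEC = 7.2 + 1.1 + 1.7 + 0.8 + 3.1
Step 3: CEC = 13.9 cmol/kg

13.9


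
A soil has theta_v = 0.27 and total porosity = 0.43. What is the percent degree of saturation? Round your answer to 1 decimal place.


Step 1: S = 100 * theta_v / n
Step 2: S = 100 * 0.27 / 0.43
Step 3: S = 62.8%

62.8


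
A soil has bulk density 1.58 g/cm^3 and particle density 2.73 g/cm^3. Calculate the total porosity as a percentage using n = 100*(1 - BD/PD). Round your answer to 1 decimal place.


Step 1: Formula: n = 100 * (1 - BD / PD)
Step 2: n = 100 * (1 - 1.58 / 2.73)
Step 3: n = 100 * (1 - 0.57875)
Step 4: n = 42.1%

42.1


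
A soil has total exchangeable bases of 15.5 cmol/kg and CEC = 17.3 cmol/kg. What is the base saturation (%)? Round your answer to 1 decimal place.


Step 1: BS = 100 * (sum of bases) / CEC
Step 2: BS = 100 * 15.5 / 17.3
Step 3: BS = 89.6%

89.6


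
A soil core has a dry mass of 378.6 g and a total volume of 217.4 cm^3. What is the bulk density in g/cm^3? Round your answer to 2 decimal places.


Step 1: Identify the formula: BD = dry mass / volume
Step 2: Substitute values: BD = 378.6 / 217.4
Step 3: BD = 1.74 g/cm^3

1.74


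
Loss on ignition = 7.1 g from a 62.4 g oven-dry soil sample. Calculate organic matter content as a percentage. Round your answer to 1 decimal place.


Step 1: OM% = 100 * LOI / sample mass
Step 2: OM = 100 * 7.1 / 62.4
Step 3: OM = 11.4%

11.4


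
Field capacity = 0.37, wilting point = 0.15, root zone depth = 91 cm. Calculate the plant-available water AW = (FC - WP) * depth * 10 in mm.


Step 1: Available water = (FC - WP) * depth * 10
Step 2: AW = (0.37 - 0.15) * 91 * 10
Step 3: AW = 0.22 * 91 * 10
Step 4: AW = 200.2 mm

200.2


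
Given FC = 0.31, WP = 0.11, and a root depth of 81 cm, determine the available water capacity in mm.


Step 1: Available water = (FC - WP) * depth * 10
Step 2: AW = (0.31 - 0.11) * 81 * 10
Step 3: AW = 0.2 * 81 * 10
Step 4: AW = 162.0 mm

162.0


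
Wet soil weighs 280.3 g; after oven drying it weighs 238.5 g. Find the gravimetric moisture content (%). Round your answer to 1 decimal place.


Step 1: Water mass = wet - dry = 280.3 - 238.5 = 41.8 g
Step 2: w = 100 * water mass / dry mass
Step 3: w = 100 * 41.8 / 238.5 = 17.5%

17.5


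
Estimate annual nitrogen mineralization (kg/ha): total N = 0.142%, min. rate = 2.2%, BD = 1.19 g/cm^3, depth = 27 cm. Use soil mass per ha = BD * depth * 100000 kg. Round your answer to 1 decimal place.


Step 1: Soil mass per ha = BD * depth * 100000 = 1.19 * 27 * 100000 = 3213000 kg
Step 2: Total N pool = soil mass * N%/100 = 3213000 * 0.142/100 = 4562.46 kg/ha
Step 3: N mineralized = N pool * rate%/100 = 4562.46 * 2.2/100 = 100.4 kg/ha/yr

100.4


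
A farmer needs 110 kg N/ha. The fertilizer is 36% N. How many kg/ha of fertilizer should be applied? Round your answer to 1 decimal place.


Step 1: Fertilizer rate = target N / (N content / 100)
Step 2: Rate = 110 / (36 / 100)
Step 3: Rate = 110 / 0.36
Step 4: Rate = 305.6 kg/ha

305.6


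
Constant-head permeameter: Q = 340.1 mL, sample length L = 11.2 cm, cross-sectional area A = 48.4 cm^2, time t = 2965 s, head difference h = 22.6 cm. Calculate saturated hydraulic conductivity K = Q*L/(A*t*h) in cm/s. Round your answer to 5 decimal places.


Step 1: K = Q * L / (A * t * h)
Step 2: Numerator = 340.1 * 11.2 = 3809.12
Step 3: Denominator = 48.4 * 2965 * 22.6 = 3243235.6
Step 4: K = 3809.12 / 3243235.6 = 0.00117 cm/s

0.00117


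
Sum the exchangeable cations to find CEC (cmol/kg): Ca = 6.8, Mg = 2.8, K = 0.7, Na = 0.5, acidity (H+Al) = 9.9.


Step 1: CEC = Ca + Mg + K + Na + (H+Al)
Step 2: CEC = 6.8 + 2.8 + 0.7 + 0.5 + 9.9
Step 3: CEC = 20.7 cmol/kg

20.7


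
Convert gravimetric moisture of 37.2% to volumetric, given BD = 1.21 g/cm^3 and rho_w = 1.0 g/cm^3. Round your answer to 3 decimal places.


Step 1: theta = (w / 100) * BD / rho_w
Step 2: theta = (37.2 / 100) * 1.21 / 1.0
Step 3: theta = 0.372 * 1.21
Step 4: theta = 0.45

0.45


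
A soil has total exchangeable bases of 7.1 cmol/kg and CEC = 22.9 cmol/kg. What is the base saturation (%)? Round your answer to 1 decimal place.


Step 1: BS = 100 * (sum of bases) / CEC
Step 2: BS = 100 * 7.1 / 22.9
Step 3: BS = 31.0%

31.0


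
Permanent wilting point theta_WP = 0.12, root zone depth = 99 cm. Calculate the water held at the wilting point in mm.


Step 1: Water (mm) = theta_WP * depth * 10
Step 2: Water = 0.12 * 99 * 10
Step 3: Water = 118.8 mm

118.8


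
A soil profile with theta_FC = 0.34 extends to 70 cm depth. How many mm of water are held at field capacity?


Step 1: Water (mm) = theta_FC * depth (cm) * 10
Step 2: Water = 0.34 * 70 * 10
Step 3: Water = 238.0 mm

238.0


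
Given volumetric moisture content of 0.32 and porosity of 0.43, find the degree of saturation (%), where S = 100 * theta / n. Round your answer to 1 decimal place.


Step 1: S = 100 * theta_v / n
Step 2: S = 100 * 0.32 / 0.43
Step 3: S = 74.4%

74.4


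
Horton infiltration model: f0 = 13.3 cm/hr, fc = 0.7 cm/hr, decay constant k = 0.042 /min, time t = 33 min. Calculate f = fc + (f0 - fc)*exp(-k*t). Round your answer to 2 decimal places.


Step 1: f = fc + (f0 - fc) * exp(-k * t)
Step 2: exp(-0.042 * 33) = 0.250074
Step 3: f = 0.7 + (13.3 - 0.7) * 0.250074
Step 4: f = 0.7 + 12.6 * 0.250074
Step 5: f = 3.85 cm/hr

3.85


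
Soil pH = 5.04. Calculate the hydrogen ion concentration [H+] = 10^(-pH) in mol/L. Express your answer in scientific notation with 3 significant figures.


Step 1: [H+] = 10^(-pH)
Step 2: [H+] = 10^(-5.04)
Step 3: [H+] = 9.12e-06 mol/L

9.12e-06


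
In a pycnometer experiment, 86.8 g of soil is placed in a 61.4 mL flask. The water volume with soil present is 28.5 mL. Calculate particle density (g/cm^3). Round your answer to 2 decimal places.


Step 1: Volume of solids = flask volume - water volume with soil
Step 2: V_solids = 61.4 - 28.5 = 32.9 mL
Step 3: Particle density = mass / V_solids = 86.8 / 32.9 = 2.64 g/cm^3

2.64


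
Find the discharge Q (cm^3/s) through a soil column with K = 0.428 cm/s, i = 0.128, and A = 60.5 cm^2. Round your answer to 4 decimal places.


Step 1: Apply Darcy's law: Q = K * i * A
Step 2: Q = 0.428 * 0.128 * 60.5
Step 3: Q = 3.3144 cm^3/s

3.3144


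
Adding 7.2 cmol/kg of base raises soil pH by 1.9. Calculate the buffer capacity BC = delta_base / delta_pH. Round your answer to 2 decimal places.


Step 1: BC = change in base / change in pH
Step 2: BC = 7.2 / 1.9
Step 3: BC = 3.79 cmol/(kg*pH unit)

3.79


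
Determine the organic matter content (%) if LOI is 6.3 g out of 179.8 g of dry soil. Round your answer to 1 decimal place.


Step 1: OM% = 100 * LOI / sample mass
Step 2: OM = 100 * 6.3 / 179.8
Step 3: OM = 3.5%

3.5


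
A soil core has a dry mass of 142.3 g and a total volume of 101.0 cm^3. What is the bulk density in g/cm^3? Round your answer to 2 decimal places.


Step 1: Identify the formula: BD = dry mass / volume
Step 2: Substitute values: BD = 142.3 / 101.0
Step 3: BD = 1.41 g/cm^3

1.41


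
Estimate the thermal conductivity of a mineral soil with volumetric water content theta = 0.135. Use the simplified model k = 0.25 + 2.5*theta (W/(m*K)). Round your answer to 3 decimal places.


Step 1: k = 0.25 + 2.5 * theta
Step 2: k = 0.25 + 2.5 * 0.135
Step 3: k = 0.25 + 0.338
Step 4: k = 0.588 W/(m*K)

0.588


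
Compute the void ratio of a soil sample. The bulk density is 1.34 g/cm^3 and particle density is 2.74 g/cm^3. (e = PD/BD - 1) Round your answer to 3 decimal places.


Step 1: e = PD / BD - 1
Step 2: e = 2.74 / 1.34 - 1
Step 3: e = 2.04478 - 1
Step 4: e = 1.045

1.045


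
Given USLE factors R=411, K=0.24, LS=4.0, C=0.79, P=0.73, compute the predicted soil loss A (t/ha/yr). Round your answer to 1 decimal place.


Step 1: A = R * K * LS * C * P
Step 2: R * K = 411 * 0.24 = 98.64
Step 3: (R*K) * LS = 98.64 * 4.0 = 394.56
Step 4: * C * P = 394.56 * 0.79 * 0.73 = 227.5
Step 5: A = 227.5 t/(ha*yr)

227.5


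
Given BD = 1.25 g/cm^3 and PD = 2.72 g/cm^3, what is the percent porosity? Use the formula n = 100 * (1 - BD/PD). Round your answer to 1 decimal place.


Step 1: Formula: n = 100 * (1 - BD / PD)
Step 2: n = 100 * (1 - 1.25 / 2.72)
Step 3: n = 100 * (1 - 0.45956)
Step 4: n = 54.0%

54.0


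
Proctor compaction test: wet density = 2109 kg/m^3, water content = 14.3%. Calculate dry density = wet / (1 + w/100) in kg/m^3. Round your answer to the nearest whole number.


Step 1: Dry density = wet density / (1 + w/100)
Step 2: Dry density = 2109 / (1 + 14.3/100)
Step 3: Dry density = 2109 / 1.143
Step 4: Dry density = 1845 kg/m^3

1845


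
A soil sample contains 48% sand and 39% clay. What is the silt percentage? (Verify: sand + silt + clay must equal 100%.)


Step 1: sand + silt + clay = 100%
Step 2: silt = 100 - sand - clay
Step 3: silt = 100 - 48 - 39
Step 4: silt = 13%

13


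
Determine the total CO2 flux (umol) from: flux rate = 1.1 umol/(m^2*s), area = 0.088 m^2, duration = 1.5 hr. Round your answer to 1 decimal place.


Step 1: Convert time to seconds: 1.5 hr * 3600 = 5400.0 s
Step 2: Total = flux * area * time_s
Step 3: Total = 1.1 * 0.088 * 5400.0
Step 4: Total = 522.7 umol

522.7


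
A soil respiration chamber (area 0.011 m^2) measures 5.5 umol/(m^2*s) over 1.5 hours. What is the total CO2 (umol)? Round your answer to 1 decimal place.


Step 1: Convert time to seconds: 1.5 hr * 3600 = 5400.0 s
Step 2: Total = flux * area * time_s
Step 3: Total = 5.5 * 0.011 * 5400.0
Step 4: Total = 326.7 umol

326.7


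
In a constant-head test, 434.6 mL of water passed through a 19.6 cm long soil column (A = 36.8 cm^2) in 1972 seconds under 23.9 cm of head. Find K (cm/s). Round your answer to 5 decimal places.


Step 1: K = Q * L / (A * t * h)
Step 2: Numerator = 434.6 * 19.6 = 8518.16
Step 3: Denominator = 36.8 * 1972 * 23.9 = 1734413.44
Step 4: K = 8518.16 / 1734413.44 = 0.00491 cm/s

0.00491


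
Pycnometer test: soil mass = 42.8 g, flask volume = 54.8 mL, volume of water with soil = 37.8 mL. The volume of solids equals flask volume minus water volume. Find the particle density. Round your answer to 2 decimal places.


Step 1: Volume of solids = flask volume - water volume with soil
Step 2: V_solids = 54.8 - 37.8 = 17.0 mL
Step 3: Particle density = mass / V_solids = 42.8 / 17.0 = 2.52 g/cm^3

2.52


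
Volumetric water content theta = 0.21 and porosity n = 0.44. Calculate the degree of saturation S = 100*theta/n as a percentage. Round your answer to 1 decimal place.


Step 1: S = 100 * theta_v / n
Step 2: S = 100 * 0.21 / 0.44
Step 3: S = 47.7%

47.7


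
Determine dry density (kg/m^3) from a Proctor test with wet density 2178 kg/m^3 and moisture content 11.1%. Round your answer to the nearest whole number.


Step 1: Dry density = wet density / (1 + w/100)
Step 2: Dry density = 2178 / (1 + 11.1/100)
Step 3: Dry density = 2178 / 1.111
Step 4: Dry density = 1960 kg/m^3

1960


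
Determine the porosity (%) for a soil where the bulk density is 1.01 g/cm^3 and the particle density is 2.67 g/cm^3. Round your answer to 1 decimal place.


Step 1: Formula: n = 100 * (1 - BD / PD)
Step 2: n = 100 * (1 - 1.01 / 2.67)
Step 3: n = 100 * (1 - 0.37828)
Step 4: n = 62.2%

62.2


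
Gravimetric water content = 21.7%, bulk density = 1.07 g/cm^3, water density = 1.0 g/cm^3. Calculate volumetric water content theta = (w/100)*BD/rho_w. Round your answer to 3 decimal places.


Step 1: theta = (w / 100) * BD / rho_w
Step 2: theta = (21.7 / 100) * 1.07 / 1.0
Step 3: theta = 0.217 * 1.07
Step 4: theta = 0.232

0.232


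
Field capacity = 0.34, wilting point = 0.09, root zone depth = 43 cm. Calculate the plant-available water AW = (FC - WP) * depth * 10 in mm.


Step 1: Available water = (FC - WP) * depth * 10
Step 2: AW = (0.34 - 0.09) * 43 * 10
Step 3: AW = 0.25 * 43 * 10
Step 4: AW = 107.5 mm

107.5


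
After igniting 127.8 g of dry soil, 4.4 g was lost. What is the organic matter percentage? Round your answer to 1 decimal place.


Step 1: OM% = 100 * LOI / sample mass
Step 2: OM = 100 * 4.4 / 127.8
Step 3: OM = 3.4%

3.4


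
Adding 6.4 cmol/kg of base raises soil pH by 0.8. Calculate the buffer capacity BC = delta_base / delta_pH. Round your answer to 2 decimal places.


Step 1: BC = change in base / change in pH
Step 2: BC = 6.4 / 0.8
Step 3: BC = 8.0 cmol/(kg*pH unit)

8.0


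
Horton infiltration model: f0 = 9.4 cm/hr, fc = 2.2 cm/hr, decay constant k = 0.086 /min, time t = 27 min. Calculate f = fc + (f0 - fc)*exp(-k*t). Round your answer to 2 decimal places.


Step 1: f = fc + (f0 - fc) * exp(-k * t)
Step 2: exp(-0.086 * 27) = 0.098077
Step 3: f = 2.2 + (9.4 - 2.2) * 0.098077
Step 4: f = 2.2 + 7.2 * 0.098077
Step 5: f = 2.91 cm/hr

2.91


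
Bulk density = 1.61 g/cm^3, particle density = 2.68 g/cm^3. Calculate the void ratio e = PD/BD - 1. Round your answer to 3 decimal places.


Step 1: e = PD / BD - 1
Step 2: e = 2.68 / 1.61 - 1
Step 3: e = 1.6646 - 1
Step 4: e = 0.665

0.665


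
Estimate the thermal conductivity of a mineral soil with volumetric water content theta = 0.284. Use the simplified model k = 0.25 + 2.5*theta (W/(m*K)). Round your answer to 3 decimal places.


Step 1: k = 0.25 + 2.5 * theta
Step 2: k = 0.25 + 2.5 * 0.284
Step 3: k = 0.25 + 0.71
Step 4: k = 0.96 W/(m*K)

0.96


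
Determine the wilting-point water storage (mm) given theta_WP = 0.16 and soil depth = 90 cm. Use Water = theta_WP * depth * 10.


Step 1: Water (mm) = theta_WP * depth * 10
Step 2: Water = 0.16 * 90 * 10
Step 3: Water = 144.0 mm

144.0


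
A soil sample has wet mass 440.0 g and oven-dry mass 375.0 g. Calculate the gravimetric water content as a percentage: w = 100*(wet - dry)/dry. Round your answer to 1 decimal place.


Step 1: Water mass = wet - dry = 440.0 - 375.0 = 65.0 g
Step 2: w = 100 * water mass / dry mass
Step 3: w = 100 * 65.0 / 375.0 = 17.3%

17.3


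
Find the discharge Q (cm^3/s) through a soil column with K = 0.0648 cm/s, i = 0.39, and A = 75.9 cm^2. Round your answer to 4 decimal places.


Step 1: Apply Darcy's law: Q = K * i * A
Step 2: Q = 0.0648 * 0.39 * 75.9
Step 3: Q = 1.9181 cm^3/s

1.9181


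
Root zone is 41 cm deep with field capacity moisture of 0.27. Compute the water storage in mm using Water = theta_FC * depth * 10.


Step 1: Water (mm) = theta_FC * depth (cm) * 10
Step 2: Water = 0.27 * 41 * 10
Step 3: Water = 110.7 mm

110.7


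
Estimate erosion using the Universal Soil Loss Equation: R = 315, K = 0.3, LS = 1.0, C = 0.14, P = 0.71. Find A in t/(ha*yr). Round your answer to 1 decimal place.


Step 1: A = R * K * LS * C * P
Step 2: R * K = 315 * 0.3 = 94.5
Step 3: (R*K) * LS = 94.5 * 1.0 = 94.5
Step 4: * C * P = 94.5 * 0.14 * 0.71 = 9.4
Step 5: A = 9.4 t/(ha*yr)

9.4
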